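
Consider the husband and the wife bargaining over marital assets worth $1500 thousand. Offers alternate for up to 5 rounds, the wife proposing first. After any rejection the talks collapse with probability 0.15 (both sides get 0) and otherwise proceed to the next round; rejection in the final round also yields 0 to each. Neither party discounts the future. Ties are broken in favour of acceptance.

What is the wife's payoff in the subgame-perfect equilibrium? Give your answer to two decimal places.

1170.57

By backward induction:
Round 5 (the wife proposes): rejection yields 0 for the husband; the wife offers 0 and keeps 1500.
Round 4 (the husband proposes): rejecting gives the wife an expected 0.85 × 1500 = 1275. The husband offers 1275 and keeps 1500 − 1275 = 225.
Round 3 (the wife proposes): rejecting gives the husband an expected 0.85 × 225 = 191.25; the wife offers that and keeps 1308.75.
Round 2 (the husband proposes): rejecting gives the wife an expected 0.85 × 1308.75 = 1112.4375; the husband offers that and keeps 387.5625.
Round 1 (the wife proposes): rejecting gives the husband an expected 0.85 × 387.5625 = 329.428125; the wife offers that and keeps 1170.571875.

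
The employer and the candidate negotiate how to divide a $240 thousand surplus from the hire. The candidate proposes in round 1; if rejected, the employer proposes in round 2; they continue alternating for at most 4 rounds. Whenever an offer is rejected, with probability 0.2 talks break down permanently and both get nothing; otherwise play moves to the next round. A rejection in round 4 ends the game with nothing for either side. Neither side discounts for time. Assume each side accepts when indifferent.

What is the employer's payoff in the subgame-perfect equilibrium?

161.28

By backward induction:
Round 4 (the employer proposes): rejection yields 0 for the candidate; the employer offers 0 and keeps 240.
Round 3 (the candidate proposes): rejecting gives the employer an expected 0.8 × 240 = 192, so the candidate offers 192, keeping 48.
Round 2 (the employer proposes): rejecting gives the candidate an expected 0.8 × 48 = 38.4. The employer offers 38.4 and keeps 240 − 38.4 = 201.6.
Round 1 (the candidate proposes): rejecting gives the employer an expected 0.8 × 201.6 = 161.28; the candidate offers that and keeps 78.72.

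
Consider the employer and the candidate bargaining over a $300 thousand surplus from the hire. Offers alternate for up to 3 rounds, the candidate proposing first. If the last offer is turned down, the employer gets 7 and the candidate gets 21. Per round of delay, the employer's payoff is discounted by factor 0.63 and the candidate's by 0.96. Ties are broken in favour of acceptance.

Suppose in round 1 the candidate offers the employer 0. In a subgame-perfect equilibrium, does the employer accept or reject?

Work out the employer's continuation value if the offer is rejected.
Round 3 (the candidate proposes): the employer gets 7 if talks fail, so the candidate offers 7 and keeps 293.
Round 2 (the employer proposes): the candidate can get 293 next round, worth 0.96 × 293 = 281.28 now. The employer offers 281.28 and keeps 300 − 281.28 = 18.72.
So by rejecting in round 1, the employer gets 18.72 next round, worth 0.63 × 18.72 = 11.7936 now.
Offer 0 < 11.7936, so the employer rejects.

Reject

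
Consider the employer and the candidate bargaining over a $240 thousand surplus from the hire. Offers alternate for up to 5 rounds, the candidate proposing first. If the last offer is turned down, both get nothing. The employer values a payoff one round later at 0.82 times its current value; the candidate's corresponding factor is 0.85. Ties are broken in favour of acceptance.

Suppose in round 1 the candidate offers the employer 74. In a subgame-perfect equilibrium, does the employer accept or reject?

Accept

Round 5 (the candidate proposes): rejection yields 0 for the employer; the candidate offers 0 and keeps 240.
Round 4 (the employer proposes): the candidate can get 240 next round, worth 0.85 × 240 = 204 now. The employer offers 204 and keeps 240 − 204 = 36.
Round 3 (the candidate proposes): the employer can get 36 next round, worth 0.82 × 36 = 29.52 now; the candidate offers that and keeps 210.48.
Round 2 (the employer proposes): the candidate can get 210.48 next round, worth 0.85 × 210.48 = 178.908 now; the employer offers that and keeps 61.092.
So by rejecting in round 1, the employer gets 61.092 next round, worth 0.82 × 61.092 = 50.09544 now.
Offer 74 ≥ 50.09544, so the employer accepts.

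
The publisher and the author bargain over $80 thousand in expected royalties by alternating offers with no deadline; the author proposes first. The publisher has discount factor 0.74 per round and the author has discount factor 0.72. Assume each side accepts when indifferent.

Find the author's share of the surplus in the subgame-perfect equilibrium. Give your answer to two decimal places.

In a stationary SPE each proposer offers the other exactly their discounted continuation value.
If the author keeps x when proposing and the publisher keeps y when proposing, then x = 80 − 0.74y and y = 80 − 0.72x.
Solving: x = 80(1 − 0.74) / (1 − 0.72·0.74) = 20.8 / 0.4672 ≈ 44.5205.
The publisher gets 80 − 44.5205 ≈ 35.4795.

44.52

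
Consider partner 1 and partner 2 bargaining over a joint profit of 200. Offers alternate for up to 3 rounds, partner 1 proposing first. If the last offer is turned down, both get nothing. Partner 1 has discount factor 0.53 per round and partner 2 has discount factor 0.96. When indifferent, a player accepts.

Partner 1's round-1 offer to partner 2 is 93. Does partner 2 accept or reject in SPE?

Accept

Round 3 (partner 1 proposes): rejection yields 0 for partner 2; partner 1 offers 0 and keeps 200.
Round 2 (partner 2 proposes): partner 1 can get 200 next round, worth 0.53 × 200 = 106 now; partner 2 offers that and keeps 94.
So by rejecting in round 1, partner 2 gets 94 next round, worth 0.96 × 94 = 90.24 now.
Offer 93 ≥ 90.24, so partner 2 accepts.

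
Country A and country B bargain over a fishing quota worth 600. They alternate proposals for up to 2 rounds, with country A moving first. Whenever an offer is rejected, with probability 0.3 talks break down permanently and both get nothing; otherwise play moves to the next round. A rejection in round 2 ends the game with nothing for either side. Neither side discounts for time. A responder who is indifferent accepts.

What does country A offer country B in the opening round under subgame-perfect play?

Round 2 (country B proposes): rejection yields 0 for country A; country B offers 0 and keeps 600.
Round 1 (country A proposes): rejecting gives country B an expected 0.7 × 600 = 420; country A offers that and keeps 180.

420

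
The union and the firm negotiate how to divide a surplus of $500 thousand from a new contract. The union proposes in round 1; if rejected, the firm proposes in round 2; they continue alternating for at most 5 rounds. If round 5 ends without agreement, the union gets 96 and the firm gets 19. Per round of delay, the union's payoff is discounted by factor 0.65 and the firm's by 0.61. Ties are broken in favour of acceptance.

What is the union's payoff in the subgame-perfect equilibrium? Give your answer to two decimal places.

347.94

Solve by backward induction from round 5.
Round 5 (the union proposes): the firm gets 19 if talks fail, so the union offers 19 and keeps 481.
Round 4 (the firm proposes): the union can get 481 next round, worth 0.65 × 481 = 312.65 now. The firm offers 312.65 and keeps 500 − 312.65 = 187.35.
Round 3 (the union proposes): the firm can get 187.35 next round, worth 0.61 × 187.35 = 114.2835 now. The union offers 114.2835 and keeps 500 − 114.2835 = 385.7165.
Round 2 (the firm proposes): the union can get 385.7165 next round, worth 0.65 × 385.7165 = 250.715725 now. The firm offers 250.715725 and keeps 500 − 250.715725 = 249.284275.
Round 1 (the union proposes): the firm can get 249.284275 next round, worth 0.61 × 249.284275 = 152.06340775 now. The union offers 152.06340775 and keeps 500 − 152.06340775 = 347.93659225.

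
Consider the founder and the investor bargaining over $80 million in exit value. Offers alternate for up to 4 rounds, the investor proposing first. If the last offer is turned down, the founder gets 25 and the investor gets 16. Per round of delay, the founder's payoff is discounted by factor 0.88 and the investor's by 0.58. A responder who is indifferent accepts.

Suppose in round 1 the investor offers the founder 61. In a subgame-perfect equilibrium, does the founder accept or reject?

Accept

Work out the founder's continuation value if the offer is rejected.
Round 4 (the founder proposes): the investor gets 16 if talks fail, so the founder offers 16 and keeps 64.
Round 3 (the investor proposes): the founder can get 64 next round, worth 0.88 × 64 = 56.32 now; the investor offers that and keeps 23.68.
Round 2 (the founder proposes): the investor can get 23.68 next round, worth 0.58 × 23.68 = 13.7344 now, so the founder offers 13.7344, keeping 66.2656.
So by rejecting in round 1, the founder gets 66.2656 next round, worth 0.88 × 66.2656 = 58.313728 now.
Offer 61 ≥ 58.313728, so the founder accepts.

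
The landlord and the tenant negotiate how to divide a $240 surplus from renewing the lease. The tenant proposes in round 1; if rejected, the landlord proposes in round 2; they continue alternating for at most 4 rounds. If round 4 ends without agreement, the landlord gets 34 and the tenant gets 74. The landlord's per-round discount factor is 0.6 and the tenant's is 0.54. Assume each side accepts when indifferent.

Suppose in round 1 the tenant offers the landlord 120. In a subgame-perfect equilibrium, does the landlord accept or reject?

Accept

Round 4 (the landlord proposes): the tenant gets 74 if talks fail, so the landlord offers 74 and keeps 166.
Round 3 (the tenant proposes): the landlord can get 166 next round, worth 0.6 × 166 = 99.6 now; the tenant offers that and keeps 140.4.
Round 2 (the landlord proposes): the tenant can get 140.4 next round, worth 0.54 × 140.4 = 75.816 now, so the landlord offers 75.816, keeping 164.184.
So by rejecting in round 1, the landlord gets 164.184 next round, worth 0.6 × 164.184 = 98.5104 now.
Offer 120 ≥ 98.5104, so the landlord accepts.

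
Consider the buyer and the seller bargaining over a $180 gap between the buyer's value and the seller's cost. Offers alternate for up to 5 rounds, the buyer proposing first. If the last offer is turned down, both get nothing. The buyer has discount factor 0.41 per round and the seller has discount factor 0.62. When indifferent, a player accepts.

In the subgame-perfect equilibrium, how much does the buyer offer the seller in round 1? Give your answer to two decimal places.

Work backward from the last round.
Round 5 (the buyer proposes): rejection yields 0 for the seller; the buyer offers 0 and keeps 180.
Round 4 (the seller proposes): the buyer can get 180 next round, worth 0.41 × 180 = 73.8 now, so the seller offers 73.8, keeping 106.2.
Round 3 (the buyer proposes): the seller can get 106.2 next round, worth 0.62 × 106.2 = 65.844 now, so the buyer offers 65.844, keeping 114.156.
Round 2 (the seller proposes): the buyer can get 114.156 next round, worth 0.41 × 114.156 = 46.80396 now; the seller offers that and keeps 133.19604.
Round 1 (the buyer proposes): the seller can get 133.19604 next round, worth 0.62 × 133.19604 = 82.5815448 now; the buyer offers that and keeps 97.4184552.

82.58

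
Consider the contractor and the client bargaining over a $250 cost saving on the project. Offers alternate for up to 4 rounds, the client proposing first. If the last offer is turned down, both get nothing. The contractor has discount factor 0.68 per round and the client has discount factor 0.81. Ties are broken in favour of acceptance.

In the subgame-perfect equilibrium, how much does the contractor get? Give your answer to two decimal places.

Round 4 (the contractor proposes): rejection yields 0 for the client; the contractor offers 0 and keeps 250.
Round 3 (the client proposes): the contractor can get 250 next round, worth 0.68 × 250 = 170 now, so the client offers 170, keeping 80.
Round 2 (the contractor proposes): the client can get 80 next round, worth 0.81 × 80 = 64.8 now, so the contractor offers 64.8, keeping 185.2.
Round 1 (the client proposes): the contractor can get 185.2 next round, worth 0.68 × 185.2 = 125.936 now; the client offers that and keeps 124.064.

125.94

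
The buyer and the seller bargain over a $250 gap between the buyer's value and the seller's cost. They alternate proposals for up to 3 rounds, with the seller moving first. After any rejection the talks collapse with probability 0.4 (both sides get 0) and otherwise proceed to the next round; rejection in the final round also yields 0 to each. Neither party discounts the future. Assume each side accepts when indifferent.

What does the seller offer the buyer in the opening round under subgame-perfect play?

Round 3 (the seller proposes): rejection yields 0 for the buyer; the seller offers 0 and keeps 250.
Round 2 (the buyer proposes): rejecting gives the seller an expected 0.6 × 250 = 150, so the buyer offers 150, keeping 100.
Round 1 (the seller proposes): rejecting gives the buyer an expected 0.6 × 100 = 60. The seller offers 60 and keeps 250 − 60 = 190.

60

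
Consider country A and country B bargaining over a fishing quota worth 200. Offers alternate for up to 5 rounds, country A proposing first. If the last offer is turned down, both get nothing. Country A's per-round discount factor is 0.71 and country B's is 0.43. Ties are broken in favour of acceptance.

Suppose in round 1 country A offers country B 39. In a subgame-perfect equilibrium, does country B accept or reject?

Accept

Round 5 (country A proposes): rejection yields 0 for country B; country A offers 0 and keeps 200.
Round 4 (country B proposes): country A can get 200 next round, worth 0.71 × 200 = 142 now. Country B offers 142 and keeps 200 − 142 = 58.
Round 3 (country A proposes): country B can get 58 next round, worth 0.43 × 58 = 24.94 now, so country A offers 24.94, keeping 175.06.
Round 2 (country B proposes): country A can get 175.06 next round, worth 0.71 × 175.06 = 124.2926 now. Country B offers 124.2926 and keeps 200 − 124.2926 = 75.7074.
So by rejecting in round 1, country B gets 75.7074 next round, worth 0.43 × 75.7074 = 32.554182 now.
Offer 39 ≥ 32.554182, so country B accepts.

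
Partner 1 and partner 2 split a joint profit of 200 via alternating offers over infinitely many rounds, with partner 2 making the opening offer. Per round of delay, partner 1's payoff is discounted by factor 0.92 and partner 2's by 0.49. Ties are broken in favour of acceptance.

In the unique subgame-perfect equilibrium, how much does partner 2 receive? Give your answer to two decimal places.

When partner 2 proposes, partner 1 accepts any offer worth at least 0.92 times what partner 1 would get by proposing next round; and vice versa.
This gives x = 200 − 0.92y and y = 200 − 0.49x, where x and y are each side's share when it proposes.
Hence (1 − 0.92·0.49)x = 200(1 − 0.92), i.e. 0.5492·x = 16.
x ≈ 29.1333; partner 1's share is 200 − x ≈ 170.8667.

29.13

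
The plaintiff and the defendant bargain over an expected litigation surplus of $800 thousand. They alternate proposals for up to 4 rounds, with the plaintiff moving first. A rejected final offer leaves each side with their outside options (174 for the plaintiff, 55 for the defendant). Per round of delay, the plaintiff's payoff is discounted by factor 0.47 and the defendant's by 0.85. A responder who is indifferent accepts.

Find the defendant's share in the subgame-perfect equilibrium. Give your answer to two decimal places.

Round 4 (the defendant proposes): the plaintiff gets 174 if talks fail, so the defendant offers 174 and keeps 626.
Round 3 (the plaintiff proposes): the defendant can get 626 next round, worth 0.85 × 626 = 532.1 now. The plaintiff offers 532.1 and keeps 800 − 532.1 = 267.9.
Round 2 (the defendant proposes): the plaintiff can get 267.9 next round, worth 0.47 × 267.9 = 125.913 now, so the defendant offers 125.913, keeping 674.087.
Round 1 (the plaintiff proposes): the defendant can get 674.087 next round, worth 0.85 × 674.087 = 572.97395 now, so the plaintiff offers 572.97395, keeping 227.02605.

572.97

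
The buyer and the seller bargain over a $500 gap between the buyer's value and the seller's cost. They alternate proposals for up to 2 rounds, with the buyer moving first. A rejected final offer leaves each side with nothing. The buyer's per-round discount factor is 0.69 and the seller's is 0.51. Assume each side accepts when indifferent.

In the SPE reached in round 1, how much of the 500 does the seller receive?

255

By backward induction:
Round 2 (the seller proposes): the buyer will accept anything ≥ 0, so the seller offers 0 and keeps 500.
Round 1 (the buyer proposes): the seller can get 500 next round, worth 0.51 × 500 = 255 now, so the buyer offers 255, keeping 245.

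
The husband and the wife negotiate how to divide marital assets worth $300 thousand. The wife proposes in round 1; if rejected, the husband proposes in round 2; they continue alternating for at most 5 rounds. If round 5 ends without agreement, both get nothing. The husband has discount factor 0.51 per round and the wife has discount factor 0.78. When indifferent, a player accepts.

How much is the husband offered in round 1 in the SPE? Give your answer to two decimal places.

Round 5 (the wife proposes): the husband will accept anything ≥ 0, so the wife offers 0 and keeps 300.
Round 4 (the husband proposes): the wife can get 300 next round, worth 0.78 × 300 = 234 now; the husband offers that and keeps 66.
Round 3 (the wife proposes): the husband can get 66 next round, worth 0.51 × 66 = 33.66 now; the wife offers that and keeps 266.34.
Round 2 (the husband proposes): the wife can get 266.34 next round, worth 0.78 × 266.34 = 207.7452 now; the husband offers that and keeps 92.2548.
Round 1 (the wife proposes): the husband can get 92.2548 next round, worth 0.51 × 92.2548 = 47.049948 now; the wife offers that and keeps 252.950052.

47.05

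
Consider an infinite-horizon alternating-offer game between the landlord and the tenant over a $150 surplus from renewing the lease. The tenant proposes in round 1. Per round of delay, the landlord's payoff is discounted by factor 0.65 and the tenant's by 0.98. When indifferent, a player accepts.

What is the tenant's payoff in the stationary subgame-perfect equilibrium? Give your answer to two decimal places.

144.63

Let x be the tenant's share when the tenant proposes and y be the landlord's share when the landlord proposes.
The landlord accepts iff offered ≥ 0.65·y, so x = 150 − 0.65y. Symmetrically y = 150 − 0.98x.
Substituting: x = 150 − 0.65(150 − 0.98x), giving x(1 − 0.98·0.65) = 150(1 − 0.65).
So x = 150 × 0.35 / 0.363 ≈ 144.6281, and the landlord receives 150 − x ≈ 5.3719.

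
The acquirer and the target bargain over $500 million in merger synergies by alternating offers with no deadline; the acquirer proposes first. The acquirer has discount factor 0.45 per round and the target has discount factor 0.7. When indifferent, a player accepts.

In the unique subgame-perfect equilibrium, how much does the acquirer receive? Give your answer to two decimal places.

218.98

When the acquirer proposes, the target accepts any offer worth at least 0.7 times what the target would get by proposing next round; and vice versa.
This gives x = 500 − 0.7y and y = 500 − 0.45x, where x and y are each side's share when it proposes.
Hence (1 − 0.7·0.45)x = 500(1 − 0.7), i.e. 0.685·x = 150.
x ≈ 218.9781; the target's share is 500 − x ≈ 281.0219.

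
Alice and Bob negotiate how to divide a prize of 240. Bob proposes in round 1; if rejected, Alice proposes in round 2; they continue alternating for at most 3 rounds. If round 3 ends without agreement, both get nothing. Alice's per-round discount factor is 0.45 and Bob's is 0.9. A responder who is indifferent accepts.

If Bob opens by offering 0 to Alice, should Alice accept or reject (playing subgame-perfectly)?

Round 3 (Bob proposes): Alice will accept anything ≥ 0, so Bob offers 0 and keeps 240.
Round 2 (Alice proposes): Bob can get 240 next round, worth 0.9 × 240 = 216 now; Alice offers that and keeps 24.
So by rejecting in round 1, Alice gets 24 next round, worth 0.45 × 24 = 10.8 now.
Offer 0 < 10.8, so Alice rejects.

Reject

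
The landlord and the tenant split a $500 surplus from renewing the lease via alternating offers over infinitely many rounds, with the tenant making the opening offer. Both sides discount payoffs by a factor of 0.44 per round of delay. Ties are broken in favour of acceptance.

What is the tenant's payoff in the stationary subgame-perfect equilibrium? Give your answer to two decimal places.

347.22

In a stationary SPE each proposer offers the other exactly their discounted continuation value.
If the tenant keeps x when proposing and the landlord keeps y when proposing, then x = 500 − 0.44y and y = 500 − 0.44x.
Solving: x = 500(1 − 0.44) / (1 − 0.44·0.44) = 280 / 0.8064 ≈ 347.2222.
The landlord gets 500 − 347.2222 ≈ 152.7778.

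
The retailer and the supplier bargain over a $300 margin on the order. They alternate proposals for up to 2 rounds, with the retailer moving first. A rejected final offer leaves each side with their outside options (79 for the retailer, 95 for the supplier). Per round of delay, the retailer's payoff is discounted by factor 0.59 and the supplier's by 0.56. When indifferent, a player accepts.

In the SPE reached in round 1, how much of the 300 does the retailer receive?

176.24

By backward induction:
Round 2 (the supplier proposes): the retailer gets 79 if talks fail, so the supplier offers 79 and keeps 221.
Round 1 (the retailer proposes): the supplier can get 221 next round, worth 0.56 × 221 = 123.76 now; the retailer offers that and keeps 176.24.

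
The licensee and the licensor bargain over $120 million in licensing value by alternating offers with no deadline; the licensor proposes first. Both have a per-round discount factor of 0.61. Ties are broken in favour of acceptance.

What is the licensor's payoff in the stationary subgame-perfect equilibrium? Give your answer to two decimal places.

74.53

In a stationary SPE each proposer offers the other exactly their discounted continuation value.
If the licensor keeps x when proposing and the licensee keeps y when proposing, then x = 120 − 0.61y and y = 120 − 0.61x.
Solving: x = 120(1 − 0.61) / (1 − 0.61·0.61) = 46.8 / 0.6279 ≈ 74.5342.
The licensee gets 120 − 74.5342 ≈ 45.4658.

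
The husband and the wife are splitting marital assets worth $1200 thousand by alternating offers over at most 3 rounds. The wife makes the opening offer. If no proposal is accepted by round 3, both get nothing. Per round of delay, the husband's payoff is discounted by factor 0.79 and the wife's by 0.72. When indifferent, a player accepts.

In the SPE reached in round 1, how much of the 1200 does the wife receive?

934.56

Round 3 (the wife proposes): the husband will accept anything ≥ 0, so the wife offers 0 and keeps 1200.
Round 2 (the husband proposes): the wife can get 1200 next round, worth 0.72 × 1200 = 864 now, so the husband offers 864, keeping 336.
Round 1 (the wife proposes): the husband can get 336 next round, worth 0.79 × 336 = 265.44 now; the wife offers that and keeps 934.56.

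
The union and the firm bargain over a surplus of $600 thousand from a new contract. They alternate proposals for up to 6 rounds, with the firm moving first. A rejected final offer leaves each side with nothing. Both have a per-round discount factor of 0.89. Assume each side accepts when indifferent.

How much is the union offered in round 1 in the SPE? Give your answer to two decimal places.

440.31

Round 6 (the union proposes): the firm will accept anything ≥ 0, so the union offers 0 and keeps 600.
Round 5 (the firm proposes): the union can get 600 next round, worth 0.89 × 600 = 534 now. The firm offers 534 and keeps 600 − 534 = 66.
Round 4 (the union proposes): the firm can get 66 next round, worth 0.89 × 66 = 58.74 now. The union offers 58.74 and keeps 600 − 58.74 = 541.26.
Round 3 (the firm proposes): the union can get 541.26 next round, worth 0.89 × 541.26 = 481.7214 now; the firm offers that and keeps 118.2786.
Round 2 (the union proposes): the firm can get 118.2786 next round, worth 0.89 × 118.2786 = 105.267954 now; the union offers that and keeps 494.732046.
Round 1 (the firm proposes): the union can get 494.732046 next round, worth 0.89 × 494.732046 = 440.31152094 now. The firm offers 440.31152094 and keeps 600 − 440.31152094 = 159.68847906.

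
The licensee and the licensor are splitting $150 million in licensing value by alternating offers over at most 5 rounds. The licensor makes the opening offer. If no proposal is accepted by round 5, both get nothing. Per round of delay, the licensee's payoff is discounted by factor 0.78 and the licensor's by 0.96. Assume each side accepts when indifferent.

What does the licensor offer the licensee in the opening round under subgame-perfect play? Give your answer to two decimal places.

Round 5 (the licensor proposes): the licensee will accept anything ≥ 0, so the licensor offers 0 and keeps 150.
Round 4 (the licensee proposes): the licensor can get 150 next round, worth 0.96 × 150 = 144 now. The licensee offers 144 and keeps 150 − 144 = 6.
Round 3 (the licensor proposes): the licensee can get 6 next round, worth 0.78 × 6 = 4.68 now, so the licensor offers 4.68, keeping 145.32.
Round 2 (the licensee proposes): the licensor can get 145.32 next round, worth 0.96 × 145.32 = 139.5072 now. The licensee offers 139.5072 and keeps 150 − 139.5072 = 10.4928.
Round 1 (the licensor proposes): the licensee can get 10.4928 next round, worth 0.78 × 10.4928 = 8.184384 now; the licensor offers that and keeps 141.815616.

8.18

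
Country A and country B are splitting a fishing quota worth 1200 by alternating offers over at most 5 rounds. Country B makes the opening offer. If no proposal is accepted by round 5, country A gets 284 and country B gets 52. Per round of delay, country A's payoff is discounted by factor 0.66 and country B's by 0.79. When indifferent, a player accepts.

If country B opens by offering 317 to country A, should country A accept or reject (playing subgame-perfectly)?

Reject

Round 5 (country B proposes): country A gets 284 if talks fail, so country B offers 284 and keeps 916.
Round 4 (country A proposes): country B can get 916 next round, worth 0.79 × 916 = 723.64 now; country A offers that and keeps 476.36.
Round 3 (country B proposes): country A can get 476.36 next round, worth 0.66 × 476.36 = 314.3976 now, so country B offers 314.3976, keeping 885.6024.
Round 2 (country A proposes): country B can get 885.6024 next round, worth 0.79 × 885.6024 = 699.625896 now. Country A offers 699.625896 and keeps 1200 − 699.625896 = 500.374104.
So by rejecting in round 1, country A gets 500.374104 next round, worth 0.66 × 500.374104 = 330.24690864 now.
Offer 317 < 330.24690864, so country A rejects.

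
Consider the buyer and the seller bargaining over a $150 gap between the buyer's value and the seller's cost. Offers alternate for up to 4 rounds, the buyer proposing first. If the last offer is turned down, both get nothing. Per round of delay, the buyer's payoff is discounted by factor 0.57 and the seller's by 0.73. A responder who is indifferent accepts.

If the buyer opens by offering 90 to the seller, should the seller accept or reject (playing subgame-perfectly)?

Round 4 (the seller proposes): the buyer will accept anything ≥ 0, so the seller offers 0 and keeps 150.
Round 3 (the buyer proposes): the seller can get 150 next round, worth 0.73 × 150 = 109.5 now. The buyer offers 109.5 and keeps 150 − 109.5 = 40.5.
Round 2 (the seller proposes): the buyer can get 40.5 next round, worth 0.57 × 40.5 = 23.085 now, so the seller offers 23.085, keeping 126.915.
So by rejecting in round 1, the seller gets 126.915 next round, worth 0.73 × 126.915 = 92.64795 now.
Offer 90 < 92.64795, so the seller rejects.

Reject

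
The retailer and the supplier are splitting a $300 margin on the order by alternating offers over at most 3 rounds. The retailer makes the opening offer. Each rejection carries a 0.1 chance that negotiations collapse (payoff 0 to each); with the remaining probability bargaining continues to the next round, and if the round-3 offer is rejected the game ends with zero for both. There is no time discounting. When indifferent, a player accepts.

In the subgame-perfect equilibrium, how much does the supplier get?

27

By backward induction:
Round 3 (the retailer proposes): the supplier will accept anything ≥ 0, so the retailer offers 0 and keeps 300.
Round 2 (the supplier proposes): rejecting gives the retailer an expected 0.9 × 300 = 270, so the supplier offers 270, keeping 30.
Round 1 (the retailer proposes): rejecting gives the supplier an expected 0.9 × 30 = 27; the retailer offers that and keeps 273.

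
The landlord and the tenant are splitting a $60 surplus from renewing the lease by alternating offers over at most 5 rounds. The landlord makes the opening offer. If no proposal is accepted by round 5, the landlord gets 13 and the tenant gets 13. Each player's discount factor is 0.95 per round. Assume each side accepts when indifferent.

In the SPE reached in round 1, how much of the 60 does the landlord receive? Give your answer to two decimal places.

43.99

Round 5 (the landlord proposes): the tenant gets 13 if talks fail, so the landlord offers 13 and keeps 47.
Round 4 (the tenant proposes): the landlord can get 47 next round, worth 0.95 × 47 = 44.65 now. The tenant offers 44.65 and keeps 60 − 44.65 = 15.35.
Round 3 (the landlord proposes): the tenant can get 15.35 next round, worth 0.95 × 15.35 = 14.5825 now, so the landlord offers 14.5825, keeping 45.4175.
Round 2 (the tenant proposes): the landlord can get 45.4175 next round, worth 0.95 × 45.4175 = 43.146625 now. The tenant offers 43.146625 and keeps 60 − 43.146625 = 16.853375.
Round 1 (the landlord proposes): the tenant can get 16.853375 next round, worth 0.95 × 16.853375 = 16.01070625 now. The landlord offers 16.01070625 and keeps 60 − 16.01070625 = 43.98929375.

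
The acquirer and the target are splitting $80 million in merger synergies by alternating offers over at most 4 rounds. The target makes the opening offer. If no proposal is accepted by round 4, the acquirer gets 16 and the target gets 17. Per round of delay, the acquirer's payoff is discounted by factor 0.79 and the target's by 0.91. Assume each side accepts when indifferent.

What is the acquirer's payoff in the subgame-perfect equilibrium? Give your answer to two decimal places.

41.47

Round 4 (the acquirer proposes): the target gets 17 if talks fail, so the acquirer offers 17 and keeps 63.
Round 3 (the target proposes): the acquirer can get 63 next round, worth 0.79 × 63 = 49.77 now. The target offers 49.77 and keeps 80 − 49.77 = 30.23.
Round 2 (the acquirer proposes): the target can get 30.23 next round, worth 0.91 × 30.23 = 27.5093 now. The acquirer offers 27.5093 and keeps 80 − 27.5093 = 52.4907.
Round 1 (the target proposes): the acquirer can get 52.4907 next round, worth 0.79 × 52.4907 = 41.467653 now. The target offers 41.467653 and keeps 80 − 41.467653 = 38.532347.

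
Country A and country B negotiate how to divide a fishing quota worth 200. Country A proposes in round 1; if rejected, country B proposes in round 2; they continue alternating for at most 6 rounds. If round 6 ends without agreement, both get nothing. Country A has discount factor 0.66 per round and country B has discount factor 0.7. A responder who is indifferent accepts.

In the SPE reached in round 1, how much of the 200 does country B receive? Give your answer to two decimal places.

99.47

Round 6 (country B proposes): country A will accept anything ≥ 0, so country B offers 0 and keeps 200.
Round 5 (country A proposes): country B can get 200 next round, worth 0.7 × 200 = 140 now, so country A offers 140, keeping 60.
Round 4 (country B proposes): country A can get 60 next round, worth 0.66 × 60 = 39.6 now, so country B offers 39.6, keeping 160.4.
Round 3 (country A proposes): country B can get 160.4 next round, worth 0.7 × 160.4 = 112.28 now, so country A offers 112.28, keeping 87.72.
Round 2 (country B proposes): country A can get 87.72 next round, worth 0.66 × 87.72 = 57.8952 now, so country B offers 57.8952, keeping 142.1048.
Round 1 (country A proposes): country B can get 142.1048 next round, worth 0.7 × 142.1048 = 99.47336 now, so country A offers 99.47336, keeping 100.52664.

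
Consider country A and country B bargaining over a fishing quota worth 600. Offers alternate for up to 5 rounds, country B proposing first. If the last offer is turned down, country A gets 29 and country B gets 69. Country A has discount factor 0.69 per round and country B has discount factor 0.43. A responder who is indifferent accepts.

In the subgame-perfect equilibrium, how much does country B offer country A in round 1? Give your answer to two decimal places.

Round 5 (country B proposes): country A gets 29 if talks fail, so country B offers 29 and keeps 571.
Round 4 (country A proposes): country B can get 571 next round, worth 0.43 × 571 = 245.53 now; country A offers that and keeps 354.47.
Round 3 (country B proposes): country A can get 354.47 next round, worth 0.69 × 354.47 = 244.5843 now; country B offers that and keeps 355.4157.
Round 2 (country A proposes): country B can get 355.4157 next round, worth 0.43 × 355.4157 = 152.828751 now; country A offers that and keeps 447.171249.
Round 1 (country B proposes): country A can get 447.171249 next round, worth 0.69 × 447.171249 = 308.54816181 now. Country B offers 308.54816181 and keeps 600 − 308.54816181 = 291.45183819.

308.55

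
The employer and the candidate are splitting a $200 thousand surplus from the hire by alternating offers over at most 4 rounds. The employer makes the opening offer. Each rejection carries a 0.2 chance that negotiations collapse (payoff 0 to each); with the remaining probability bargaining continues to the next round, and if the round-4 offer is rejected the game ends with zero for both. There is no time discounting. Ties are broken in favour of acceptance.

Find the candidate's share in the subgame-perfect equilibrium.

134.4

By backward induction:
Round 4 (the candidate proposes): the employer will accept anything ≥ 0, so the candidate offers 0 and keeps 200.
Round 3 (the employer proposes): rejecting gives the candidate an expected 0.8 × 200 = 160, so the employer offers 160, keeping 40.
Round 2 (the candidate proposes): rejecting gives the employer an expected 0.8 × 40 = 32; the candidate offers that and keeps 168.
Round 1 (the employer proposes): rejecting gives the candidate an expected 0.8 × 168 = 134.4. The employer offers 134.4 and keeps 200 − 134.4 = 65.6.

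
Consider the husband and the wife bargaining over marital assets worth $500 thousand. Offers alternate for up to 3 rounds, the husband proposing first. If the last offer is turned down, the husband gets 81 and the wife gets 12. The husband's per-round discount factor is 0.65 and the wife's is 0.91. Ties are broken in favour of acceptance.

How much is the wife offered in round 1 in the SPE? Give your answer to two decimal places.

Round 3 (the husband proposes): the wife gets 12 if talks fail, so the husband offers 12 and keeps 488.
Round 2 (the wife proposes): the husband can get 488 next round, worth 0.65 × 488 = 317.2 now; the wife offers that and keeps 182.8.
Round 1 (the husband proposes): the wife can get 182.8 next round, worth 0.91 × 182.8 = 166.348 now; the husband offers that and keeps 333.652.

166.35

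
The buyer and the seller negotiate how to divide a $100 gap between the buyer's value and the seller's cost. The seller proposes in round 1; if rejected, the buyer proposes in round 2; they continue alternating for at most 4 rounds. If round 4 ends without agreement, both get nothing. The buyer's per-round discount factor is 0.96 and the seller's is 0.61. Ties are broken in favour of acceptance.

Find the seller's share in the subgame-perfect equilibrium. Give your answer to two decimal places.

6.34

By backward induction:
Round 4 (the buyer proposes): rejection yields 0 for the seller; the buyer offers 0 and keeps 100.
Round 3 (the seller proposes): the buyer can get 100 next round, worth 0.96 × 100 = 96 now; the seller offers that and keeps 4.
Round 2 (the buyer proposes): the seller can get 4 next round, worth 0.61 × 4 = 2.44 now; the buyer offers that and keeps 97.56.
Round 1 (the seller proposes): the buyer can get 97.56 next round, worth 0.96 × 97.56 = 93.6576 now; the seller offers that and keeps 6.3424.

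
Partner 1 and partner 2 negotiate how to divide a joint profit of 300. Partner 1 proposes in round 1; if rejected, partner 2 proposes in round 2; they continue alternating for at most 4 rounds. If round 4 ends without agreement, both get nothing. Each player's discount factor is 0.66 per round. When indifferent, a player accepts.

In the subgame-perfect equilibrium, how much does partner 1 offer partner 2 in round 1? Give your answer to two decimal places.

Round 4 (partner 2 proposes): partner 1 will accept anything ≥ 0, so partner 2 offers 0 and keeps 300.
Round 3 (partner 1 proposes): partner 2 can get 300 next round, worth 0.66 × 300 = 198 now. Partner 1 offers 198 and keeps 300 − 198 = 102.
Round 2 (partner 2 proposes): partner 1 can get 102 next round, worth 0.66 × 102 = 67.32 now. Partner 2 offers 67.32 and keeps 300 − 67.32 = 232.68.
Round 1 (partner 1 proposes): partner 2 can get 232.68 next round, worth 0.66 × 232.68 = 153.5688 now, so partner 1 offers 153.5688, keeping 146.4312.

153.57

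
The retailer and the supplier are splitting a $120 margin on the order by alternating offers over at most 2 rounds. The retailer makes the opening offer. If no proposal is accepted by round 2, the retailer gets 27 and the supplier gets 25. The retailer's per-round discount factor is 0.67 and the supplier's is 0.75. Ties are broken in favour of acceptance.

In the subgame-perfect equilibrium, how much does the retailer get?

50.25

Solve by backward induction from round 2.
Round 2 (the supplier proposes): the retailer gets 27 if talks fail, so the supplier offers 27 and keeps 93.
Round 1 (the retailer proposes): the supplier can get 93 next round, worth 0.75 × 93 = 69.75 now, so the retailer offers 69.75, keeping 50.25.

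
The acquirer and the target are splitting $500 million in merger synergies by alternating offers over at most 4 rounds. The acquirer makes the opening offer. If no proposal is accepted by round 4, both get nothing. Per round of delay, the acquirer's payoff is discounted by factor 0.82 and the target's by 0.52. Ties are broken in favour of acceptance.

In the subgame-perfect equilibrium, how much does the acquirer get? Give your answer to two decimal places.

342.34

Solve by backward induction from round 4.
Round 4 (the target proposes): the acquirer will accept anything ≥ 0, so the target offers 0 and keeps 500.
Round 3 (the acquirer proposes): the target can get 500 next round, worth 0.52 × 500 = 260 now; the acquirer offers that and keeps 240.
Round 2 (the target proposes): the acquirer can get 240 next round, worth 0.82 × 240 = 196.8 now. The target offers 196.8 and keeps 500 − 196.8 = 303.2.
Round 1 (the acquirer proposes): the target can get 303.2 next round, worth 0.52 × 303.2 = 157.664 now. The acquirer offers 157.664 and keeps 500 − 157.664 = 342.336.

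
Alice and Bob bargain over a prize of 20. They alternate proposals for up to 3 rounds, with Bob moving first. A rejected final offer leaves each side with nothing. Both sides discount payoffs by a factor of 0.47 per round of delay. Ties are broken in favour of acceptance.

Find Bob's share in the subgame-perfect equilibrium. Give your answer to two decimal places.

Solve by backward induction from round 3.
Round 3 (Bob proposes): Alice will accept anything ≥ 0, so Bob offers 0 and keeps 20.
Round 2 (Alice proposes): Bob can get 20 next round, worth 0.47 × 20 = 9.4 now. Alice offers 9.4 and keeps 20 − 9.4 = 10.6.
Round 1 (Bob proposes): Alice can get 10.6 next round, worth 0.47 × 10.6 = 4.982 now, so Bob offers 4.982, keeping 15.018.

15.02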